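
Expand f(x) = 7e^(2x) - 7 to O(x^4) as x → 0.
14*x + 14*x**2 + 28*x**3/3 + O(x**4)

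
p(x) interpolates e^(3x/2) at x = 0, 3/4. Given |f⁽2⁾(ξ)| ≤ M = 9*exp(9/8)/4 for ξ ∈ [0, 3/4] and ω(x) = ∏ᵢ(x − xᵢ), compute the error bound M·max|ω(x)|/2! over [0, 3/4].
81*exp(9/8)/512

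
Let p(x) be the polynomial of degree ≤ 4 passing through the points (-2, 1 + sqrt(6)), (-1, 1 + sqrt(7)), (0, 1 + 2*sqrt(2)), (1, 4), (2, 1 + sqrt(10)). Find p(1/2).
-5*sqrt(7)/32 - 5*sqrt(10)/128 + 3*sqrt(6)/128 + 45*sqrt(2)/32 + 77/32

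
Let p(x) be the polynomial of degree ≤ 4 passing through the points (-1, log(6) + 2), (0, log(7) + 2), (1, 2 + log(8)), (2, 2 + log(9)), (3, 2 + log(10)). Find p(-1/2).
log(7*2**(19/32)*3**(91/128)*5**(123/128)*7**(3/32)/20) + 2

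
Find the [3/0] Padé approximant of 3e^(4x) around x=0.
32*x**3 + 24*x**2 + 12*x + 3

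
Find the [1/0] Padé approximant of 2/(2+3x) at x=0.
1 - 3*x/2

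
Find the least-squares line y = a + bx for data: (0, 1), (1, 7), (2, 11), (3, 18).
a = 1, b = 11/2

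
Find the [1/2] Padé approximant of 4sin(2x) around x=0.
8*x/(2*x**2/3 + 1)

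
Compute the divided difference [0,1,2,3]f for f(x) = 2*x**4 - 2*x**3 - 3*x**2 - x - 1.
10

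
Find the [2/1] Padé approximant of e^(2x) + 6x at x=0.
(-10*x**2/3 + 22*x/3 + 1)/(1 - 2*x/3)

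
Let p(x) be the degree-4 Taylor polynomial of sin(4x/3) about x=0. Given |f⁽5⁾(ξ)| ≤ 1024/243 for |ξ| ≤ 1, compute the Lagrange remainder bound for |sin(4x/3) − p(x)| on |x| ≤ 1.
128/3645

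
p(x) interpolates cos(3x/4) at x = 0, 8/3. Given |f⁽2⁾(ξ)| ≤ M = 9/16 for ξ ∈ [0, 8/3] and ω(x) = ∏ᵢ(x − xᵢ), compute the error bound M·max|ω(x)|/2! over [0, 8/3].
1/2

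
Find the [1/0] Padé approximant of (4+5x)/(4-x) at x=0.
3*x/2 + 1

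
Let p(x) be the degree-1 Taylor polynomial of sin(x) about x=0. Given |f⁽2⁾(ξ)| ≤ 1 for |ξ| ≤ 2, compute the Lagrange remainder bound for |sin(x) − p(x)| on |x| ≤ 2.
2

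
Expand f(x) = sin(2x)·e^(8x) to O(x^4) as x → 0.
2*x + 16*x**2 + 188*x**3/3 + O(x**4)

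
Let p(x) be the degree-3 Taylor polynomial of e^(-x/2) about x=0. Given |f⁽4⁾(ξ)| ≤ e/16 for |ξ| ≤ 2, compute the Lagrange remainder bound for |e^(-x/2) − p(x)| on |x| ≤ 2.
e/24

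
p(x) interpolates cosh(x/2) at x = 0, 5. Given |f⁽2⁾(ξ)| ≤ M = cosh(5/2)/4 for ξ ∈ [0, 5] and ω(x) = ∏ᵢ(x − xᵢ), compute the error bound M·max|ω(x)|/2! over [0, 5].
25*cosh(5/2)/32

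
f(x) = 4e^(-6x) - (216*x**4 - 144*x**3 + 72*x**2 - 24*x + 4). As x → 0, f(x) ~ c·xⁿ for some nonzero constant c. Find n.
5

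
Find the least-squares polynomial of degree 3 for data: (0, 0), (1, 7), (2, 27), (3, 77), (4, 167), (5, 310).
23/126 + (2185/756)x + (295/252)x² + (115/54)x³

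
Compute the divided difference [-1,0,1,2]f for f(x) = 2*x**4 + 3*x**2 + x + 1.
4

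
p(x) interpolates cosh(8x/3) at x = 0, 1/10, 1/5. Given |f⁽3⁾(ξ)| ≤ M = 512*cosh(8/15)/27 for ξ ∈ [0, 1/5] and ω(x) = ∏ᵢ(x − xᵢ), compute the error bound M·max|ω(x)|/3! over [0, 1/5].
64*sqrt(3)*cosh(8/15)/91125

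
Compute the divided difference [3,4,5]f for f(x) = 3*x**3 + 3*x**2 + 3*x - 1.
39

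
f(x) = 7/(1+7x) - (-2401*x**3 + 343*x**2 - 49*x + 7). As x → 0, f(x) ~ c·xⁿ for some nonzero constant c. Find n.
4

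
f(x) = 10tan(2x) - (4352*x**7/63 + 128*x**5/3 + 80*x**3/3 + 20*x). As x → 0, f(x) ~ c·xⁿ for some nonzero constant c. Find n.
9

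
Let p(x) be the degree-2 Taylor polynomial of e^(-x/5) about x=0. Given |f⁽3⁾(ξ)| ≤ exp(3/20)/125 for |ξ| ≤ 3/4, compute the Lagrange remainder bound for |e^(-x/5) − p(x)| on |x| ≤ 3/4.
9*exp(3/20)/16000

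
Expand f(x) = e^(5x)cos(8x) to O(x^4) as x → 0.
1 + 5*x - 39*x**2/2 - 835*x**3/6 + O(x**4)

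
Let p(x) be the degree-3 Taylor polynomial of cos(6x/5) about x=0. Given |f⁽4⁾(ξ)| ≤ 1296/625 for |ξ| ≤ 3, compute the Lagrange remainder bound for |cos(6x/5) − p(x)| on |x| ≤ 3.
4374/625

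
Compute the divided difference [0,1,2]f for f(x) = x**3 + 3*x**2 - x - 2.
6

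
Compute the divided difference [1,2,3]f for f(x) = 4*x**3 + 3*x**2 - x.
27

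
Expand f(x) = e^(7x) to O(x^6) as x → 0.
1 + 7*x + 49*x**2/2 + 343*x**3/6 + 2401*x**4/24 + 16807*x**5/120 + O(x**6)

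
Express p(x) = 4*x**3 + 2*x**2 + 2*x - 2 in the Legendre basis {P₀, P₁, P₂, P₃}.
(-4/3)P₀ + (22/5)P₁ + (4/3)P₂ + (8/5)P₃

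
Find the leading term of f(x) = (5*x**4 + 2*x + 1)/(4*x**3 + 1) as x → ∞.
5*x/4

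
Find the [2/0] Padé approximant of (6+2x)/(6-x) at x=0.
x**2/12 + x/2 + 1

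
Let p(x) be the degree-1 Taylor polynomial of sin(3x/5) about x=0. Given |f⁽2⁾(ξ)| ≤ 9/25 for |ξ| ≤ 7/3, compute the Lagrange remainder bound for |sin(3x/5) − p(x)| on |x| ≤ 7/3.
49/50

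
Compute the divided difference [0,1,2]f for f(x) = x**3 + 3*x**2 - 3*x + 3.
6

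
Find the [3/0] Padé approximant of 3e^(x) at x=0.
x**3/2 + 3*x**2/2 + 3*x + 3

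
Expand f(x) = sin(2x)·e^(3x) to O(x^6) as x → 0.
2*x + 6*x**2 + 23*x**3/3 + 5*x**4 + 61*x**5/60 + O(x**6)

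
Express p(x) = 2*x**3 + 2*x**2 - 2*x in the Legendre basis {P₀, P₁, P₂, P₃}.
(2/3)P₀ + (-4/5)P₁ + (4/3)P₂ + (4/5)P₃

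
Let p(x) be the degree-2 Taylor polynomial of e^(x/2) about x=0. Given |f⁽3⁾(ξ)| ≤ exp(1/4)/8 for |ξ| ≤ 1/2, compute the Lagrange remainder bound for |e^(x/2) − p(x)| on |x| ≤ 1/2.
exp(1/4)/384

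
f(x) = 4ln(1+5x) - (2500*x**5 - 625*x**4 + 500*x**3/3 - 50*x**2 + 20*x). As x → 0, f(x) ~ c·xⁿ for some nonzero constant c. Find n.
6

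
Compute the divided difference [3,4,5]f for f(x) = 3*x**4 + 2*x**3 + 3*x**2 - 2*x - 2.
318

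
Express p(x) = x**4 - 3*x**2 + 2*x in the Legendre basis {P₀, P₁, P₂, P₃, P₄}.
(-4/5)P₀ + (2)P₁ + (-10/7)P₂ + (8/35)P₄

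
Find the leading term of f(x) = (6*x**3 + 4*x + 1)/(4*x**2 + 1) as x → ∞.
3*x/2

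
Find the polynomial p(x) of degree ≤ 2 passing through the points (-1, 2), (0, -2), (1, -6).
-4*x - 2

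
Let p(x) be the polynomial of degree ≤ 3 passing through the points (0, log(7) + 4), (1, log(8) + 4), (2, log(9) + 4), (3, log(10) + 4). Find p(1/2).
log(4*2**(7/8)*3**(3/8)*5**(1/16)*7**(5/16)/3) + 4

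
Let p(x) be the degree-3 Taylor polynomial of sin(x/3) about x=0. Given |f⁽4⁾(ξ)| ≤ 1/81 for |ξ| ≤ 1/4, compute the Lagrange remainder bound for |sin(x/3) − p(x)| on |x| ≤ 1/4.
1/497664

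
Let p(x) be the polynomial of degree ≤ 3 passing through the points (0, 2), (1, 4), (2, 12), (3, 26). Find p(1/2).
9/4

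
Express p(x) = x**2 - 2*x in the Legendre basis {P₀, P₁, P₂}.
(1/3)P₀ + (-2)P₁ + (2/3)P₂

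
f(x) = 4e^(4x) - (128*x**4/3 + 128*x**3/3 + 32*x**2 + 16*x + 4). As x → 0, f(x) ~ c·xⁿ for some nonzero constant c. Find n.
5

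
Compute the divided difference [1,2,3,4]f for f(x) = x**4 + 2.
10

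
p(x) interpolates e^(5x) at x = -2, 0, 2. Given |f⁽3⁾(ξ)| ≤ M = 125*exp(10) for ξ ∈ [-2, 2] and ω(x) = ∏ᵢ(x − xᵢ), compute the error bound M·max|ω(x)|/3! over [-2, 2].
1000*sqrt(3)*exp(10)/27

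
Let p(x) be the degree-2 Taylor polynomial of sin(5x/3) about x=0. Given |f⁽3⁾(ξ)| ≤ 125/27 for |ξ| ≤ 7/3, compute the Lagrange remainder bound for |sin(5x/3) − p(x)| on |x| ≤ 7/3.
42875/4374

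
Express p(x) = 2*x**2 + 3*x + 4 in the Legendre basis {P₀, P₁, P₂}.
(14/3)P₀ + (3)P₁ + (4/3)P₂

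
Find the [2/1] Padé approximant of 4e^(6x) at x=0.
(24*x**2 + 16*x + 4)/(1 - 2*x)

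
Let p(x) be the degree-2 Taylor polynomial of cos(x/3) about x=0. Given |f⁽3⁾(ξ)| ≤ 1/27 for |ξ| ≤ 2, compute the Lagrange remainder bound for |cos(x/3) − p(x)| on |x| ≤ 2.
4/81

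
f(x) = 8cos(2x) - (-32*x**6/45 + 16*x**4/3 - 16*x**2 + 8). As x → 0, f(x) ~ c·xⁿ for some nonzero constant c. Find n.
8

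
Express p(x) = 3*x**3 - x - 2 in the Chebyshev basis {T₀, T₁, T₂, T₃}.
(-2)T₀ + (5/4)T₁ + (3/4)T₃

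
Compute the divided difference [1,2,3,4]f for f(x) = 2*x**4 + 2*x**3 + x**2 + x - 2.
22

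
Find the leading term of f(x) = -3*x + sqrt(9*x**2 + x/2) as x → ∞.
1/12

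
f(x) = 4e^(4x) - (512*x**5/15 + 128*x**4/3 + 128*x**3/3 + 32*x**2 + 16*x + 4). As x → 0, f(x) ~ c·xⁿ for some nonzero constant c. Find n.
6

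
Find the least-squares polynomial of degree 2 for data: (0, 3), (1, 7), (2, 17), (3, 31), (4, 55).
23/7 + (8/35)x + (22/7)x²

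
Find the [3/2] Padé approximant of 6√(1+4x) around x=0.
(12*x**3 + 54*x**2 + 36*x + 6)/(3*x**2 + 4*x + 1)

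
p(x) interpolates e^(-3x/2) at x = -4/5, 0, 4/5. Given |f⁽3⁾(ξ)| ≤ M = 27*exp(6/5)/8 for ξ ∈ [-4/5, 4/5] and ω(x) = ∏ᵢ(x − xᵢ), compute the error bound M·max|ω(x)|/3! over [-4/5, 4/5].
8*sqrt(3)*exp(6/5)/125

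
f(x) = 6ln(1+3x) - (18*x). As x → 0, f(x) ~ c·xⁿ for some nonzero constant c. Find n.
2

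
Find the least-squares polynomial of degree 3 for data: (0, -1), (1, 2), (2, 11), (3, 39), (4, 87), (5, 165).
-17/21 + (-1/126)x + (79/84)x² + (41/36)x³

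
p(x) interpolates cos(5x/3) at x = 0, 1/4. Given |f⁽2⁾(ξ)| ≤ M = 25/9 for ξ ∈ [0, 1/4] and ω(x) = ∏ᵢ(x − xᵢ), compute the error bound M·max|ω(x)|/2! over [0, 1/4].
25/1152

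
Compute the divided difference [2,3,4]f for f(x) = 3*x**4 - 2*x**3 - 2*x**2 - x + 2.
145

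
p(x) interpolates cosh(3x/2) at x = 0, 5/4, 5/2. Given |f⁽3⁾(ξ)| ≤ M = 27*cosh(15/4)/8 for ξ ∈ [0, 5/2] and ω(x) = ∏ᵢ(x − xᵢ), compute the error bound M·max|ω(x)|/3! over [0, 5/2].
125*sqrt(3)*cosh(15/4)/512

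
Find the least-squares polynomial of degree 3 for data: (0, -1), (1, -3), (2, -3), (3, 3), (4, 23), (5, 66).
-25/21 + (139/126)x + (-295/84)x² + (43/36)x³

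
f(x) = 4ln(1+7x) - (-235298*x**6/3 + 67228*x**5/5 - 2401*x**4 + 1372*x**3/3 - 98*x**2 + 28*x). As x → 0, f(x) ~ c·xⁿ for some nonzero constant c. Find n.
7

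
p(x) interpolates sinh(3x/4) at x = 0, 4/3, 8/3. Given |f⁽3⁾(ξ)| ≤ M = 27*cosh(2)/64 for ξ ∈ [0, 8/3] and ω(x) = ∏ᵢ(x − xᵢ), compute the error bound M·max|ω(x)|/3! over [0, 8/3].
sqrt(3)*cosh(2)/27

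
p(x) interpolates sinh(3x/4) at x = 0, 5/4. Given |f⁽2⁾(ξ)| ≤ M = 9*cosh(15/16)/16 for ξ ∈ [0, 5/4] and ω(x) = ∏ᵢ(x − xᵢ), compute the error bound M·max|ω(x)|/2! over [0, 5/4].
225*cosh(15/16)/2048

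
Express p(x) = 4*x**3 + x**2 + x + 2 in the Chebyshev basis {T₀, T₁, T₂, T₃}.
(5/2)T₀ + (4)T₁ + (1/2)T₂ + T₃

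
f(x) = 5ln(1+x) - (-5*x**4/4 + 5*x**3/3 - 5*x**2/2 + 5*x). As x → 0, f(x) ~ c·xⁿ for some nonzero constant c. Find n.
5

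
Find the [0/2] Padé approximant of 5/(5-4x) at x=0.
1/(1 - 4*x/5)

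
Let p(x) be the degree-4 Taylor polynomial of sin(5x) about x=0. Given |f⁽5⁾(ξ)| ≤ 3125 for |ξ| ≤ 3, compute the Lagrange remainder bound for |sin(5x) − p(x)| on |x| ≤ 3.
50625/8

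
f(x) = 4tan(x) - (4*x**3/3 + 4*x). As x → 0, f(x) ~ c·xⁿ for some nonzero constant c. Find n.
5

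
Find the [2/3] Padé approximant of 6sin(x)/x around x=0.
(6 - 7*x**2/10)/(x**2/20 + 1)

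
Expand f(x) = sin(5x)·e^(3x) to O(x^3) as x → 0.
5*x + 15*x**2 + O(x**3)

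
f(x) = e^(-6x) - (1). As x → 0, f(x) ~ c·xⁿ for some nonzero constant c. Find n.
1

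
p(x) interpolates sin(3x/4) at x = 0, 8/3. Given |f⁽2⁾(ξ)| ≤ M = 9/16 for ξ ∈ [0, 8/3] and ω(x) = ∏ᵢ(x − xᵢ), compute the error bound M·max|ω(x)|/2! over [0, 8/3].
1/2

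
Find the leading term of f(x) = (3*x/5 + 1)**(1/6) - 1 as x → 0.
x/10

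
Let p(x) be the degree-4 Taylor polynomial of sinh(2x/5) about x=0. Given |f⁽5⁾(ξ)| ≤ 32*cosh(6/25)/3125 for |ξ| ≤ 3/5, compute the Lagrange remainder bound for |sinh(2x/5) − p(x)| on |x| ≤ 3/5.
324*cosh(6/25)/48828125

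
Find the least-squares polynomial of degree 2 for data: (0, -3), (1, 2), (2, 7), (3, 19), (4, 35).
-86/35 + (71/70)x + (29/14)x²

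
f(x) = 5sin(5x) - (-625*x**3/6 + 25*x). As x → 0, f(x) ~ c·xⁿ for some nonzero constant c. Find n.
5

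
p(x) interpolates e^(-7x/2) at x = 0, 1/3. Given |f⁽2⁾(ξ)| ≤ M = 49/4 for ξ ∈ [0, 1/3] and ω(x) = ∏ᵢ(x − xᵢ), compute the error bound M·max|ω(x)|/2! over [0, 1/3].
49/288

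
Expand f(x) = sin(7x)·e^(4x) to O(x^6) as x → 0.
7*x + 28*x**2 - 7*x**3/6 - 154*x**4 - 29113*x**5/120 + O(x**6)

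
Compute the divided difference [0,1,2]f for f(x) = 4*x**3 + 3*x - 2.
12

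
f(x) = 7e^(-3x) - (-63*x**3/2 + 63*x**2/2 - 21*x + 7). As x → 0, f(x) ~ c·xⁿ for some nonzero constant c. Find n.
4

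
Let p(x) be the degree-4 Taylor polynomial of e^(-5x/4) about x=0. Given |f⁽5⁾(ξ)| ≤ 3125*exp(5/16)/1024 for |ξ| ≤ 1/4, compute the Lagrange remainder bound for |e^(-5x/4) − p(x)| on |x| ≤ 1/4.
625*exp(5/16)/25165824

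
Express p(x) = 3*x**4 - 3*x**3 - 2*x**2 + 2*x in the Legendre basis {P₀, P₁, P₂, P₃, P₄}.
(-1/15)P₀ + (1/5)P₁ + (8/21)P₂ + (-6/5)P₃ + (24/35)P₄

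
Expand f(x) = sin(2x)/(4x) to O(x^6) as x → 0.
1/2 - x**2/3 + x**4/15 + O(x**6)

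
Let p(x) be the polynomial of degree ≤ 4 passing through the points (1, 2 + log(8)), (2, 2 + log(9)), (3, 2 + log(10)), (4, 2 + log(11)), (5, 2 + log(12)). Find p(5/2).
2 + log(11**(27/32)*2**(81/128)*3**(123/128)*5**(45/64)/11)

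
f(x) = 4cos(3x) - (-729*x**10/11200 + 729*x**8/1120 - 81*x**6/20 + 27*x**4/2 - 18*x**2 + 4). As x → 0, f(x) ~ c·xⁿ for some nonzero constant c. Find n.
12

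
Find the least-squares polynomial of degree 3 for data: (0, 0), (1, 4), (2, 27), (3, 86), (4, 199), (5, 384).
-5/126 + (587/756)x + (55/126)x² + (319/108)x³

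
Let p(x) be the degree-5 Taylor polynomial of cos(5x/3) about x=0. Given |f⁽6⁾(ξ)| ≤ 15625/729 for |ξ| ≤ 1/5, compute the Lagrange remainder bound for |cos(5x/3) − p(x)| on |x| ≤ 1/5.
1/524880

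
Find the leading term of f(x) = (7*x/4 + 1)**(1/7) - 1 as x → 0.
x/4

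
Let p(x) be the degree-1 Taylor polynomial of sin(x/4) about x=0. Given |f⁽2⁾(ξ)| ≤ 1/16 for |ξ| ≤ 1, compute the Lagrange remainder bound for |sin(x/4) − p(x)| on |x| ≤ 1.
1/32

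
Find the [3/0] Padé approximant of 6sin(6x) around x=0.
-216*x**3 + 36*x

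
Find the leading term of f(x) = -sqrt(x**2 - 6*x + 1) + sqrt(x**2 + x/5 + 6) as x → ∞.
31/10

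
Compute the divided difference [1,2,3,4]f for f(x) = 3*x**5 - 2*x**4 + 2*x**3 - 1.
177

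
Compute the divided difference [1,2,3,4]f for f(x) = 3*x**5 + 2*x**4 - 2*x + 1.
215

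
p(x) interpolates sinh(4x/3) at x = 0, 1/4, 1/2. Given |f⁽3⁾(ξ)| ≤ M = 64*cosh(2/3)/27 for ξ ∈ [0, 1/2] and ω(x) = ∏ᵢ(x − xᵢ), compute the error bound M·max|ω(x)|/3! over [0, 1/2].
sqrt(3)*cosh(2/3)/729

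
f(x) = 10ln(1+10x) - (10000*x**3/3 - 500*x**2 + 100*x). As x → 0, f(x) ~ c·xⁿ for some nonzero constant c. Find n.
4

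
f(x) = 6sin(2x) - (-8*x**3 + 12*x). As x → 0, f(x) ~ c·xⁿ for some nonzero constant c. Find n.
5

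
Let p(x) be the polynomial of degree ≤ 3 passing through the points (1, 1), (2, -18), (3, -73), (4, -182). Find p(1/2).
21/8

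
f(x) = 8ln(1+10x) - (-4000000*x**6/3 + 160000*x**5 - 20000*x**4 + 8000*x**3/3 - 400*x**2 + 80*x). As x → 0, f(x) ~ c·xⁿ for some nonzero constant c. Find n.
7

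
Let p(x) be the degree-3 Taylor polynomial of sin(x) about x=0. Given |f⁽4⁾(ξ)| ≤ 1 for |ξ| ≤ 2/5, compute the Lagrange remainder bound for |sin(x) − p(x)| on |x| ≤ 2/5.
2/1875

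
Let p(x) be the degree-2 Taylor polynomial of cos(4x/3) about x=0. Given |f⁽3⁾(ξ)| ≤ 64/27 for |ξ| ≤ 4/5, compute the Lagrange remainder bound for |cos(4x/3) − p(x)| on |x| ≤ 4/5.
2048/10125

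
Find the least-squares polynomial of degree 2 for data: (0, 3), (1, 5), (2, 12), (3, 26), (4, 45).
107/35 + (-17/14)x + (41/14)x²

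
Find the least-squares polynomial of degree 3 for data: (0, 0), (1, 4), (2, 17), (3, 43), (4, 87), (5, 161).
-11/42 + (947/252)x + (11/84)x² + (10/9)x³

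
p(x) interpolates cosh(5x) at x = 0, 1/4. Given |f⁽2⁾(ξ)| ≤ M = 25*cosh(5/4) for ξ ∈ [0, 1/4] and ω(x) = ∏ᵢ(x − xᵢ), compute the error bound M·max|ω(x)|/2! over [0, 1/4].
25*cosh(5/4)/128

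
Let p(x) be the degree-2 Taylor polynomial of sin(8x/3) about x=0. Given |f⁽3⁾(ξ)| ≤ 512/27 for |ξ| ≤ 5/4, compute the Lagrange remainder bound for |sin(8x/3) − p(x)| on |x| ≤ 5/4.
500/81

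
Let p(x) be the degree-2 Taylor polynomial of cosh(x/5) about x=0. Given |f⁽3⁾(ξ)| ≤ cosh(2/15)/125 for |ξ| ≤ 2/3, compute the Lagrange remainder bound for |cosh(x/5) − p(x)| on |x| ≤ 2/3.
4*cosh(2/15)/10125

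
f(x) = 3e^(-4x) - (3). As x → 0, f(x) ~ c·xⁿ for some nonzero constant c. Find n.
1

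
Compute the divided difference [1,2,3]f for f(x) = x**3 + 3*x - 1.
6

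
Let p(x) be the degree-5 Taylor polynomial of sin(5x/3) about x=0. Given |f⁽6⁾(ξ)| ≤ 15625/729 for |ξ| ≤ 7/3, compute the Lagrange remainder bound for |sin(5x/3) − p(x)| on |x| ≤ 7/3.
367653125/76527504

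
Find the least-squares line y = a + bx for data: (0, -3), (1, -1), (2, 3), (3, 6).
a = -17/5, b = 31/10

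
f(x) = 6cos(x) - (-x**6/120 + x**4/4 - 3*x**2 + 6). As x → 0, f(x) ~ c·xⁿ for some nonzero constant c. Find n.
8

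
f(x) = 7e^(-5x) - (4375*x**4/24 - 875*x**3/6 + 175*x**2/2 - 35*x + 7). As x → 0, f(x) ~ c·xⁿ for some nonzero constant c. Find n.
5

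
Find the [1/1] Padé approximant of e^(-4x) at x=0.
(1 - 2*x)/(2*x + 1)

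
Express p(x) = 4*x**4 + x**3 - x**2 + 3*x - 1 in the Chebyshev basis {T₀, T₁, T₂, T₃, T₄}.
(15/4)T₁ + (3/2)T₂ + (1/4)T₃ + (1/2)T₄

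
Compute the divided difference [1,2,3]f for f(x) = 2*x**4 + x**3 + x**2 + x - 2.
57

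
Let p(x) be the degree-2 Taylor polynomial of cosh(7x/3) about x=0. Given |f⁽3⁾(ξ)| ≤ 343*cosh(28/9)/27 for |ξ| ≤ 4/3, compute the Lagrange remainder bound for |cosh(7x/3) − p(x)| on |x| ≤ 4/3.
10976*cosh(28/9)/2187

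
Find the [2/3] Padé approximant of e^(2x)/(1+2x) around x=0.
(13*x**2/35 + 36*x/35 + 1)/(64*x**3/105 - 57*x**2/35 + 36*x/35 + 1)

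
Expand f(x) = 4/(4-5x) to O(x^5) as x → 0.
1 + 5*x/4 + 25*x**2/16 + 125*x**3/64 + 625*x**4/256 + O(x**5)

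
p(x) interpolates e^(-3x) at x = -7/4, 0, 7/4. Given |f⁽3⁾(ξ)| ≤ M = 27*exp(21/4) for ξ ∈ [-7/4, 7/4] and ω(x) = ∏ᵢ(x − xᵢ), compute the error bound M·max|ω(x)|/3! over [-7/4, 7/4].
343*sqrt(3)*exp(21/4)/64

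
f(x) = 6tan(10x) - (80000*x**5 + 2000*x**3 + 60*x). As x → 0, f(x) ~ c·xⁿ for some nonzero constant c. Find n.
7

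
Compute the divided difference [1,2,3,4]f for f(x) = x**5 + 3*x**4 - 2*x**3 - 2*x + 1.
93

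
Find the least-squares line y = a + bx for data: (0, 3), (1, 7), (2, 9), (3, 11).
a = 18/5, b = 13/5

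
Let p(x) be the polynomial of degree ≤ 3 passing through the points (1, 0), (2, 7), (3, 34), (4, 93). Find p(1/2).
1/4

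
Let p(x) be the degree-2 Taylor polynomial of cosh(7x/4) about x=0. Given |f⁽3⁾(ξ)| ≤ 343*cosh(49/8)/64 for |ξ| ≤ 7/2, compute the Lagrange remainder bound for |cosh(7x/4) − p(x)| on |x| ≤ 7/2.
117649*cosh(49/8)/3072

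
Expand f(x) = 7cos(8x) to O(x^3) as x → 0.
7 - 224*x**2 + O(x**3)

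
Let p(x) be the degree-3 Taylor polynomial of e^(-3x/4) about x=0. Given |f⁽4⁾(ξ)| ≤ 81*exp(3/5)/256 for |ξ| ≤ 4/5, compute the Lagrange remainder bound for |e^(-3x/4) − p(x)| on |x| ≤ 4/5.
27*exp(3/5)/5000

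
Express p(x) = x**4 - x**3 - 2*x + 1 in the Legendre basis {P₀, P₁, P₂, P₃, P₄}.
(6/5)P₀ + (-13/5)P₁ + (4/7)P₂ + (-2/5)P₃ + (8/35)P₄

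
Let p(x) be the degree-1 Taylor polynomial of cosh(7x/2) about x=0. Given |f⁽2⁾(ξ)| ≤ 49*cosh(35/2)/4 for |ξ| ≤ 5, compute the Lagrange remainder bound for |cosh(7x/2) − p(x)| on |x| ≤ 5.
1225*cosh(35/2)/8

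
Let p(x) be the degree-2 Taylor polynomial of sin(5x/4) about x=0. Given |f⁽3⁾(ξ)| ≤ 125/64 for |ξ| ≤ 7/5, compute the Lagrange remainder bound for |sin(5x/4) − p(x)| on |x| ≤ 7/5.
343/384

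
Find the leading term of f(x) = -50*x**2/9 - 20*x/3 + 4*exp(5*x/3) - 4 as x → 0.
250*x**3/81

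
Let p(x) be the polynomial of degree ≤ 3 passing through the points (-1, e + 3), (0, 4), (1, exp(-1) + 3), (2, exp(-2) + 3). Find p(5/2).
(-35*e + 35 + (69 - 5*e)*exp(2))*exp(-2)/16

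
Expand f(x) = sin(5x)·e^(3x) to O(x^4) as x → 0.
5*x + 15*x**2 + 5*x**3/3 + O(x**4)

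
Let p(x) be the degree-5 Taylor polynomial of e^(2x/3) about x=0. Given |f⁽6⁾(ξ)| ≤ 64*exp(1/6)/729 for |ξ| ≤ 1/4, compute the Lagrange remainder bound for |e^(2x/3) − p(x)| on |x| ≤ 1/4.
exp(1/6)/33592320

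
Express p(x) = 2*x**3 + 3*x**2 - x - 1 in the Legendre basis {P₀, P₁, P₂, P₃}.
(1/5)P₁ + (2)P₂ + (4/5)P₃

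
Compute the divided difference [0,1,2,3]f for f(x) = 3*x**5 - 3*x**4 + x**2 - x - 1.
57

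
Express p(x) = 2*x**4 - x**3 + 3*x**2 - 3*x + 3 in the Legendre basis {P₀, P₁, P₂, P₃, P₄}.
(22/5)P₀ + (-18/5)P₁ + (22/7)P₂ + (-2/5)P₃ + (16/35)P₄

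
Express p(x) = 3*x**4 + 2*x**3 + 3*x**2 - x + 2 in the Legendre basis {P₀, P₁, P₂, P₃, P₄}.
(18/5)P₀ + (1/5)P₁ + (26/7)P₂ + (4/5)P₃ + (24/35)P₄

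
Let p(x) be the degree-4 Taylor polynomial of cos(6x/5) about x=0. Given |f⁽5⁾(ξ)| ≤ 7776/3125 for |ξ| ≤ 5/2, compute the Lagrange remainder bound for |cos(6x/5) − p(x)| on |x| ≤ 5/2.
81/40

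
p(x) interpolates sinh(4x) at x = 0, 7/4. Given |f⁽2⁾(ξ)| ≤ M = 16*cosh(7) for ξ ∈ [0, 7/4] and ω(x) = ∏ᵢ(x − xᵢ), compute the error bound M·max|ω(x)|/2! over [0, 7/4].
49*cosh(7)/8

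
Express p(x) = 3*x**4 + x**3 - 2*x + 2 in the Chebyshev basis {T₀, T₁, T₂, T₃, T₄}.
(25/8)T₀ + (-5/4)T₁ + (3/2)T₂ + (1/4)T₃ + (3/8)T₄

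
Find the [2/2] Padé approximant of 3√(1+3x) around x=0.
(135*x**2/16 + 45*x/4 + 3)/(9*x**2/16 + 9*x/4 + 1)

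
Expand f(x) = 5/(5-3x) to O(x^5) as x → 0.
1 + 3*x/5 + 9*x**2/25 + 27*x**3/125 + 81*x**4/625 + O(x**5)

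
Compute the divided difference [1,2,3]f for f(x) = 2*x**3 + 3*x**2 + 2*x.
15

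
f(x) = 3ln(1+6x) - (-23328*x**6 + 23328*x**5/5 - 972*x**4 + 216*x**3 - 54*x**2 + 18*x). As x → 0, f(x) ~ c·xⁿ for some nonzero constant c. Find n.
7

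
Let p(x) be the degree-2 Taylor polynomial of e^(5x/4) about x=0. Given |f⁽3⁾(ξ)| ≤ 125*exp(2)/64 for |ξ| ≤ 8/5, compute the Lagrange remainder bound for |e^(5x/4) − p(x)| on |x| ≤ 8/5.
4*exp(2)/3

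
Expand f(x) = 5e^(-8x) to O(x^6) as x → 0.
5 - 40*x + 160*x**2 - 1280*x**3/3 + 2560*x**4/3 - 4096*x**5/3 + O(x**6)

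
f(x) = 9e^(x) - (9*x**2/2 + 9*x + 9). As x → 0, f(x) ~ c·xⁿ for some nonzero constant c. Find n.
3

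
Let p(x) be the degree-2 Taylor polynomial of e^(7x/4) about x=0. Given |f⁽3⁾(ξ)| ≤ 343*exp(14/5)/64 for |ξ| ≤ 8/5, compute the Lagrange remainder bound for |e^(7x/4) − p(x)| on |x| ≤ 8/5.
1372*exp(14/5)/375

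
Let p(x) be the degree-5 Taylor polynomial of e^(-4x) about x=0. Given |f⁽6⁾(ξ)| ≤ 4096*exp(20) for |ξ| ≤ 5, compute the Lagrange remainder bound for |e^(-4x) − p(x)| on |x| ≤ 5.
800000*exp(20)/9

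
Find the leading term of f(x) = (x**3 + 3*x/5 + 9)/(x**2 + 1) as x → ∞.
x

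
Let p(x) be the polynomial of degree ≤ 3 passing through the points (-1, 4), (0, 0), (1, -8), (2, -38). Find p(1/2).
-19/8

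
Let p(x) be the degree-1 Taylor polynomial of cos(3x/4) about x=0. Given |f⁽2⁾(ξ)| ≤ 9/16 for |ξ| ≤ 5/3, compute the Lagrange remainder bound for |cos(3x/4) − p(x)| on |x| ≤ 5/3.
25/32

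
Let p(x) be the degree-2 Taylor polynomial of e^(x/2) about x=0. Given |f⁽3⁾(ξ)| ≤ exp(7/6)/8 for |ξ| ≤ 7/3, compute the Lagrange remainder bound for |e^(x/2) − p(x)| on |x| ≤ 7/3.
343*exp(7/6)/1296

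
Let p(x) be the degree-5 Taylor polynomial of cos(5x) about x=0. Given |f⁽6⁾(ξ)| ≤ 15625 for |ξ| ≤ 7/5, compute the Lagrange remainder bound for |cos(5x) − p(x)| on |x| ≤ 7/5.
117649/720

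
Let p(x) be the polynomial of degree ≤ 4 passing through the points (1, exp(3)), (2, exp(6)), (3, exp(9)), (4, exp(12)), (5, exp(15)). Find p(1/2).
(-180*exp(9) - 420*exp(3) + 315 + 378*exp(6) + 35*exp(12))*exp(3)/128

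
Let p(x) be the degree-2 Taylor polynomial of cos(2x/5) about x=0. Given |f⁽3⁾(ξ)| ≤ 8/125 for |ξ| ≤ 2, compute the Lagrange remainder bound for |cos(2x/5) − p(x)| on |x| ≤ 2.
32/375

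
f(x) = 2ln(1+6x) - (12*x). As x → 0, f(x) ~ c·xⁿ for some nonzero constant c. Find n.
2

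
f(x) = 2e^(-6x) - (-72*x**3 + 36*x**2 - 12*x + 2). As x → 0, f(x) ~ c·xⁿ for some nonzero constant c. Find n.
4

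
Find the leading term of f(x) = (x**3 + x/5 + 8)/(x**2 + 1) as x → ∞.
x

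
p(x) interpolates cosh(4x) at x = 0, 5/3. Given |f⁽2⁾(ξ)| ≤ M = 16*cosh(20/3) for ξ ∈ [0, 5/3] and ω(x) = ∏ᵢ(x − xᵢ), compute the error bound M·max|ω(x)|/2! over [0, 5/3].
50*cosh(20/3)/9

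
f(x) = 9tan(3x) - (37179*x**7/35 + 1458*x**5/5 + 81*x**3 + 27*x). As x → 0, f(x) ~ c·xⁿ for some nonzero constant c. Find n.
9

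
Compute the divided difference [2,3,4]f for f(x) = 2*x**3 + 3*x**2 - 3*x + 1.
21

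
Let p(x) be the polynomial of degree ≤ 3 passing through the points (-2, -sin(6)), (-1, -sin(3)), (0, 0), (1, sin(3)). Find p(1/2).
-sin(6)/16 + 5*sin(3)/8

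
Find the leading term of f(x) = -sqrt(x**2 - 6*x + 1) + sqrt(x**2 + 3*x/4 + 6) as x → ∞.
27/8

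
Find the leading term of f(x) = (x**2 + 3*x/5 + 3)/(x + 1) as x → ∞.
x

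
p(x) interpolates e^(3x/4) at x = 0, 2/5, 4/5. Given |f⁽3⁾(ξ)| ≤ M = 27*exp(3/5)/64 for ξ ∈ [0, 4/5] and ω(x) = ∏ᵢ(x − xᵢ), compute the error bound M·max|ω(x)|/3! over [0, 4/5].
sqrt(3)*exp(3/5)/1000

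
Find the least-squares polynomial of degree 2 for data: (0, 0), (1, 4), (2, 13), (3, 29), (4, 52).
8/35 + (3/70)x + (45/14)x²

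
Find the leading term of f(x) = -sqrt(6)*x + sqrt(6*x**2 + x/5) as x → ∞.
sqrt(6)/60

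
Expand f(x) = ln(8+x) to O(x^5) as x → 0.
log(8) + x/8 - x**2/128 + x**3/1536 - x**4/16384 + O(x**5)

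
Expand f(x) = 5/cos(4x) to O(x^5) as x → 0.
5 + 40*x**2 + 800*x**4/3 + O(x**5)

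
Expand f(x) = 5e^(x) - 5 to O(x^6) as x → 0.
5*x + 5*x**2/2 + 5*x**3/6 + 5*x**4/24 + x**5/24 + O(x**6)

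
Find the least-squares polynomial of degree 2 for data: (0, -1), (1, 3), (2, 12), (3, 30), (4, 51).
-37/35 + (57/70)x + (43/14)x²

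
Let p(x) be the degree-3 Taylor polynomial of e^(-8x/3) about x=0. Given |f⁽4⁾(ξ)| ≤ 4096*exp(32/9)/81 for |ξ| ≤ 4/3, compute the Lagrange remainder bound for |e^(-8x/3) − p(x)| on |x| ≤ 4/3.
131072*exp(32/9)/19683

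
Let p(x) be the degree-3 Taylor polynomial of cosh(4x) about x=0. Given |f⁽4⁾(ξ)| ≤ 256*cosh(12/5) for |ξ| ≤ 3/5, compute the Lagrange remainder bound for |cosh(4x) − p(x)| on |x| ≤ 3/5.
864*cosh(12/5)/625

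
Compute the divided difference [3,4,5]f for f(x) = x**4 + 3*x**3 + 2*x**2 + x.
135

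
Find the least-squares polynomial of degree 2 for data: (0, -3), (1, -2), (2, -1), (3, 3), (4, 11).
-18/7 + (-109/70)x + (17/14)x²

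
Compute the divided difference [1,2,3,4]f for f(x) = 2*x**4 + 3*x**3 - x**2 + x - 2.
23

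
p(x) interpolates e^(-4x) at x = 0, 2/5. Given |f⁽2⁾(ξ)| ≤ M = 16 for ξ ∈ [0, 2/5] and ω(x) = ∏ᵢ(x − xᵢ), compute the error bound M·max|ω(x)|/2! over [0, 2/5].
8/25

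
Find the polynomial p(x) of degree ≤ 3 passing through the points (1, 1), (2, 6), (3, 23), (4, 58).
x**3 - 2*x + 2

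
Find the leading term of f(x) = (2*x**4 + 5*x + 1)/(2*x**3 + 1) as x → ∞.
x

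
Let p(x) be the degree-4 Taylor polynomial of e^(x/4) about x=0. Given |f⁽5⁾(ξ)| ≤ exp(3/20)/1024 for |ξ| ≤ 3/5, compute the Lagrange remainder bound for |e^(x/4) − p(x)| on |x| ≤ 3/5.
81*exp(3/20)/128000000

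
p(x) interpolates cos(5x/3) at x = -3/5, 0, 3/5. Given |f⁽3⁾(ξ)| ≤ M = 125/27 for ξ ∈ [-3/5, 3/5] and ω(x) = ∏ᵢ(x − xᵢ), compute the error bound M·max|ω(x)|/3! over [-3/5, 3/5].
sqrt(3)/27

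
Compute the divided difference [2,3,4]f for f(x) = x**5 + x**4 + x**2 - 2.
341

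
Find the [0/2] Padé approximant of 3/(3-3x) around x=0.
1/(1 - x)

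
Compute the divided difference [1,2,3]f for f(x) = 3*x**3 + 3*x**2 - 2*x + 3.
21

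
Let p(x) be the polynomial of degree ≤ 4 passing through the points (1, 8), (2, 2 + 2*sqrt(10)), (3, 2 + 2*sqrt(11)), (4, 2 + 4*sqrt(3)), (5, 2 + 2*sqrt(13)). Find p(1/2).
-105*sqrt(10)/16 - 45*sqrt(3)/8 + 35*sqrt(13)/64 + 1073/64 + 189*sqrt(11)/32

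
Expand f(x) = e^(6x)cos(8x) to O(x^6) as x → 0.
1 + 6*x - 14*x**2 - 156*x**3 - 1054*x**4/3 - 316*x**5/5 + O(x**6)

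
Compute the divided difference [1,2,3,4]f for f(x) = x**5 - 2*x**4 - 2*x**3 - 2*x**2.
43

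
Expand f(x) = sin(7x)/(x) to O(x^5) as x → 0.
7 - 343*x**2/6 + 16807*x**4/120 + O(x**5)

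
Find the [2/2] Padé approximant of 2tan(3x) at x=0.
6*x/(1 - 3*x**2)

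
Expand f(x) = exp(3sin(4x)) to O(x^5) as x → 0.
1 + 12*x + 72*x**2 + 256*x**3 + 480*x**4 + O(x**5)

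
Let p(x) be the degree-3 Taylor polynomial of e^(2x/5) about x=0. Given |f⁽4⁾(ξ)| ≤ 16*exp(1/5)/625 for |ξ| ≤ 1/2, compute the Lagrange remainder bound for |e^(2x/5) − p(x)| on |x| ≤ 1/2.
exp(1/5)/15000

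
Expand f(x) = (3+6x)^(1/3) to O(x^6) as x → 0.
3**(1/3) + 2*3**(1/3)*x/3 - 4*3**(1/3)*x**2/9 + 40*3**(1/3)*x**3/81 - 160*3**(1/3)*x**4/243 + 704*3**(1/3)*x**5/729 + O(x**6)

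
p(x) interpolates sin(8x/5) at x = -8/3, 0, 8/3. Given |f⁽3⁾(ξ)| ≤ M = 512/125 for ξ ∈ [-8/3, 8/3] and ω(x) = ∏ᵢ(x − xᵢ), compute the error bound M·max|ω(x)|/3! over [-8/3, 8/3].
262144*sqrt(3)/91125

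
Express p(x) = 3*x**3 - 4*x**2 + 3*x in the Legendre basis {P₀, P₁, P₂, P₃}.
(-4/3)P₀ + (24/5)P₁ + (-8/3)P₂ + (6/5)P₃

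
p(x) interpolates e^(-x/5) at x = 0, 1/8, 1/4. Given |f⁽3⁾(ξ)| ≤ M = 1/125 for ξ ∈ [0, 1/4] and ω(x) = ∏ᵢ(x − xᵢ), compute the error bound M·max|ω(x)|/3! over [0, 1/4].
sqrt(3)/1728000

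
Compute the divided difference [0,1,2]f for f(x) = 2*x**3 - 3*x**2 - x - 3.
3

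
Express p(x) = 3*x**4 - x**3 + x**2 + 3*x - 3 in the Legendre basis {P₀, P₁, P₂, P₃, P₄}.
(-31/15)P₀ + (12/5)P₁ + (50/21)P₂ + (-2/5)P₃ + (24/35)P₄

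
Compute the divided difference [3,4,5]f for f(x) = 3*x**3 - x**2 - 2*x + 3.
35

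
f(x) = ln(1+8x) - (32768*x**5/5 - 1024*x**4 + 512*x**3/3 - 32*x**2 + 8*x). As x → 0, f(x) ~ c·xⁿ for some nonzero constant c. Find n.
6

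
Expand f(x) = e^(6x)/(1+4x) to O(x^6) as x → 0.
1 + 2*x + 10*x**2 - 4*x**3 + 70*x**4 - 1076*x**5/5 + O(x**6)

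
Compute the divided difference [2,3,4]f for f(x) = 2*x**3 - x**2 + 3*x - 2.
17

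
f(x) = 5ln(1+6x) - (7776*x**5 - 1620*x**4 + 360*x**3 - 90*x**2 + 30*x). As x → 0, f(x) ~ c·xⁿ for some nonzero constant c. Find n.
6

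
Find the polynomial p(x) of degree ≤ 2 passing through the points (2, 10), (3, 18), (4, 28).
x**2 + 3*x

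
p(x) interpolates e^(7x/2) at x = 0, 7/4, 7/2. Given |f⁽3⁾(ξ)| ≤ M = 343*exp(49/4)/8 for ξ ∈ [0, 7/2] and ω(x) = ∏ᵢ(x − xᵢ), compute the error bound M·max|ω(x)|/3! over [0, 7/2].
117649*sqrt(3)*exp(49/4)/13824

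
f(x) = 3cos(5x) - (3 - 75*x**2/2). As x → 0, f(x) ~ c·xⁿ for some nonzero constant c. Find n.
4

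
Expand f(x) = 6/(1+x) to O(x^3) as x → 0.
6 - 6*x + 6*x**2 + O(x**3)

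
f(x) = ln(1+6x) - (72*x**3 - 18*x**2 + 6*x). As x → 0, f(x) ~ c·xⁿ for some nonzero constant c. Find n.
4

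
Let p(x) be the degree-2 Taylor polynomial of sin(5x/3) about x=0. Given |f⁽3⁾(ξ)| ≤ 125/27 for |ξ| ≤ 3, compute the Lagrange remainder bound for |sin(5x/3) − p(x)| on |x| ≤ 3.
125/6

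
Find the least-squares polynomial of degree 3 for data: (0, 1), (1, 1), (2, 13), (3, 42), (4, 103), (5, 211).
38/63 + (667/378)x + (-269/126)x² + (55/27)x³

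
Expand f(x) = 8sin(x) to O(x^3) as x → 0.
8*x + O(x**3)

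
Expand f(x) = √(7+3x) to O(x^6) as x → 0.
sqrt(7) + 3*sqrt(7)*x/14 - 9*sqrt(7)*x**2/392 + 27*sqrt(7)*x**3/5488 - 405*sqrt(7)*x**4/307328 + 243*sqrt(7)*x**5/614656 + O(x**6)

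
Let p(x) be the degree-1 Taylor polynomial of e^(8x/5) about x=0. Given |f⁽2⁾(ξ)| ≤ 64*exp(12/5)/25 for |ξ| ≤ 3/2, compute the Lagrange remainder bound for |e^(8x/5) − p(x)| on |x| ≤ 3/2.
72*exp(12/5)/25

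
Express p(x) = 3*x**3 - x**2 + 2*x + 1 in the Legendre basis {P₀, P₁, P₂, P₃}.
(2/3)P₀ + (19/5)P₁ + (-2/3)P₂ + (6/5)P₃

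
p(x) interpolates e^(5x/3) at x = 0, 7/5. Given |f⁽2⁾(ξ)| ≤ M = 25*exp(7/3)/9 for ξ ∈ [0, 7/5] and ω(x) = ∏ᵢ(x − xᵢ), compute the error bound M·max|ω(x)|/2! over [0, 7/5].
49*exp(7/3)/72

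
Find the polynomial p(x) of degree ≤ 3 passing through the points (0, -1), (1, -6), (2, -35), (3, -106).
-3*x**3 - 3*x**2 + x - 1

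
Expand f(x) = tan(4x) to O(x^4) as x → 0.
4*x + 64*x**3/3 + O(x**4)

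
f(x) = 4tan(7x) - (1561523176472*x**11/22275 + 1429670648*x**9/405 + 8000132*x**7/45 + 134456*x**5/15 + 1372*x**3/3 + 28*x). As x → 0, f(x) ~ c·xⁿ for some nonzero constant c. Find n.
13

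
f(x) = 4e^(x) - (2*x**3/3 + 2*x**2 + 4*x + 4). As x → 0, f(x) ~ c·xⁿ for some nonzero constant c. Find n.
4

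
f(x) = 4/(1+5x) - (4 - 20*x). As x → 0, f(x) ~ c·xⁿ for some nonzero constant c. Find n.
2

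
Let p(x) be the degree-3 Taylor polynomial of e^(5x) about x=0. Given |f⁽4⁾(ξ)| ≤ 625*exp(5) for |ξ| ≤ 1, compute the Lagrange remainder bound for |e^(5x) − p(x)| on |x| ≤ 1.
625*exp(5)/24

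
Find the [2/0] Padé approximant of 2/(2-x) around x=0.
x**2/4 + x/2 + 1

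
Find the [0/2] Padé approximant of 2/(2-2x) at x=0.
1/(1 - x)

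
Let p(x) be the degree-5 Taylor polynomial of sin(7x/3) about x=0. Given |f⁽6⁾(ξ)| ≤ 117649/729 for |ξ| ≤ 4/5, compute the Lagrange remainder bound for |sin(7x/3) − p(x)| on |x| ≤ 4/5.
30118144/512578125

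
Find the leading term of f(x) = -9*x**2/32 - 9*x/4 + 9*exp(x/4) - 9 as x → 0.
3*x**3/128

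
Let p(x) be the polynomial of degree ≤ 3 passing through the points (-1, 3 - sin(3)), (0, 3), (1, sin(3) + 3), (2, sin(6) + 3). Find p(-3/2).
-7*sin(3)/8 - 5*sin(6)/16 + 3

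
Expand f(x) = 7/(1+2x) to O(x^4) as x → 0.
7 - 14*x + 28*x**2 - 56*x**3 + O(x**4)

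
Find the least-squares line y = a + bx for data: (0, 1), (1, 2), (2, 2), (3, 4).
a = 9/10, b = 9/10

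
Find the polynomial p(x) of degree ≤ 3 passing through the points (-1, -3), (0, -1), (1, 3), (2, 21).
2*x**3 + x**2 + x - 1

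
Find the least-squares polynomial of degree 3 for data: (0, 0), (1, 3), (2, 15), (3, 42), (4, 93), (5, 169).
17/126 + (-239/756)x + (118/63)x² + (107/108)x³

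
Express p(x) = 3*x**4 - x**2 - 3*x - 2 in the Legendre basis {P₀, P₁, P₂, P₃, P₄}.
(-26/15)P₀ + (-3)P₁ + (22/21)P₂ + (24/35)P₄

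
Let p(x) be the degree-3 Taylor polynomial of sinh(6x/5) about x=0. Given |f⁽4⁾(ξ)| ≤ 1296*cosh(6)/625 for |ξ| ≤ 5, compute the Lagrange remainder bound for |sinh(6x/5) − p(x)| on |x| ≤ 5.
54*cosh(6)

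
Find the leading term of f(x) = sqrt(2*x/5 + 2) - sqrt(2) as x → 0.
sqrt(2)*x/10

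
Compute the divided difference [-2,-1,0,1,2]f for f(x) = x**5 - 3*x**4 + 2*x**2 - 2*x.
-3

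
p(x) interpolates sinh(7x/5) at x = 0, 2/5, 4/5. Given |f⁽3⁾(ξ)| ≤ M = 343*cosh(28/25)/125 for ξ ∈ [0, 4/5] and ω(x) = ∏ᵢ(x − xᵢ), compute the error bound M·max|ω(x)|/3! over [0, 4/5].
2744*sqrt(3)*cosh(28/25)/421875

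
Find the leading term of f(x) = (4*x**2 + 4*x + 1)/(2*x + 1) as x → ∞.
2*x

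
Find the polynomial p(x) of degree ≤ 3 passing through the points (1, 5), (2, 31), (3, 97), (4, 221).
3*x**3 + 2*x**2 - x + 1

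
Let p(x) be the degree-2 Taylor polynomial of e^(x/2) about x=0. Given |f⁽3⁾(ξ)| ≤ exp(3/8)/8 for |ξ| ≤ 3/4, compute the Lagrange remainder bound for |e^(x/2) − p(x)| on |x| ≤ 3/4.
9*exp(3/8)/1024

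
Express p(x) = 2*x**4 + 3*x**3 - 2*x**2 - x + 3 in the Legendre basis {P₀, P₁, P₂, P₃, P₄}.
(41/15)P₀ + (4/5)P₁ + (-4/21)P₂ + (6/5)P₃ + (16/35)P₄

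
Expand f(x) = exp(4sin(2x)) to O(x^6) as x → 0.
1 + 8*x + 32*x**2 + 80*x**3 + 128*x**4 + 1552*x**5/15 + O(x**6)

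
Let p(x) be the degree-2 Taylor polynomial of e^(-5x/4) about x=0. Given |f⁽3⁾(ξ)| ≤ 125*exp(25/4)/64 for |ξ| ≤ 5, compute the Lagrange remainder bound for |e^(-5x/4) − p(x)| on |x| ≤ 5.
15625*exp(25/4)/384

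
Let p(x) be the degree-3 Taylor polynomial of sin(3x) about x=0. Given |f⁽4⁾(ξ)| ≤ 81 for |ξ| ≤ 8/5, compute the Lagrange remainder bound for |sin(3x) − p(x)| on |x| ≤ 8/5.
13824/625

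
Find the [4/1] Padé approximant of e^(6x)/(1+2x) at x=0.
(378*x**4/55 + 72*x**3/11 + 342*x**2/55 + 168*x/55 + 1)/(1 - 52*x/55)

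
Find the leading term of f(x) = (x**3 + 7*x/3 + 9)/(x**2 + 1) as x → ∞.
x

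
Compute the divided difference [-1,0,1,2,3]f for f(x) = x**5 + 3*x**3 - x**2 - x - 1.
5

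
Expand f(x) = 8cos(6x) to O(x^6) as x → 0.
8 - 144*x**2 + 432*x**4 + O(x**6)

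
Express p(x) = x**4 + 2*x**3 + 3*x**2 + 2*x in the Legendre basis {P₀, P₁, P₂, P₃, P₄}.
(6/5)P₀ + (16/5)P₁ + (18/7)P₂ + (4/5)P₃ + (8/35)P₄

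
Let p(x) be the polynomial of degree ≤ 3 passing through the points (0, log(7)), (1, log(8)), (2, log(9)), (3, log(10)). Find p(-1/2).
-105*log(2)/16 - 5*log(10)/16 + 21*log(3)/8 + 35*log(7)/16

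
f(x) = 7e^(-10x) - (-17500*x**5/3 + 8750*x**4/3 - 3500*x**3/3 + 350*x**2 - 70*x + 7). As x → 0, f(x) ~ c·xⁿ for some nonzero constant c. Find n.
6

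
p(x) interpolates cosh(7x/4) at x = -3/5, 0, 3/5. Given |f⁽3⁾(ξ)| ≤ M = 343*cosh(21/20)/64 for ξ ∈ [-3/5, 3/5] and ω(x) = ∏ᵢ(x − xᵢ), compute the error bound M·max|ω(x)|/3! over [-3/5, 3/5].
343*sqrt(3)*cosh(21/20)/8000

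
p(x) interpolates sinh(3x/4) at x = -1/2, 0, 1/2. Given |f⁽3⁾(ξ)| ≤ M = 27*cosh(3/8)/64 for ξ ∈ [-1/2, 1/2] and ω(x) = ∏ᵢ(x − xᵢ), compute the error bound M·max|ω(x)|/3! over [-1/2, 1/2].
sqrt(3)*cosh(3/8)/512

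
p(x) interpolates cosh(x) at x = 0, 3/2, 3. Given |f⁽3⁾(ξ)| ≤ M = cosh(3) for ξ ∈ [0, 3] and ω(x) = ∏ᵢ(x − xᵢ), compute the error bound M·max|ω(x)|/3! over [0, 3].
sqrt(3)*cosh(3)/8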